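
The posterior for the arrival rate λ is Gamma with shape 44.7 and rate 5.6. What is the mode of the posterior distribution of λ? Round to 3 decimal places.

7.804

Mode = (α−1)/β = 43.7/5.6 = 7.804.
Mean = α/β = 44.7/5.6 = 7.982.
This is the posterior mode — the MAP estimate.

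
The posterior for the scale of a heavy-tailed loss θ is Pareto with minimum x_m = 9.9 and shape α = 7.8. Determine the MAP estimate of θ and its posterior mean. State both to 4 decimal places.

The Pareto density is strictly decreasing on [x_m, ∞), so the mode is x_m = 9.9000.
Mean = α·x_m/(α−1) = 7.8·9.9/6.8 = 11.3559.

MAP = 9.9000; posterior mean = 11.3559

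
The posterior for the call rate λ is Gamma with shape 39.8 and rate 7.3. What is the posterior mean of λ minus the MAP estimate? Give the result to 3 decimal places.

0.137

Mode = (α−1)/β = 38.8/7.3 = 5.315.
Mean = α/β = 39.8/7.3 = 5.452.
Difference = 5.452 − 5.315 = 0.137.
Mean > mode: the posterior has a right tail.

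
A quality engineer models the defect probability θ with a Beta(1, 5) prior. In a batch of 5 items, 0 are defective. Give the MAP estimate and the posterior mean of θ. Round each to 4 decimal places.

MAP = 0.0000; posterior mean = 0.0909

Posterior: Beta(1+0, 5+5) = Beta(1, 10).
Since α = 1 ≤ 1 and β > 1, the Beta density is monotone decreasing on [0,1]; the mode is at 0.
Mean = 1/(1+10) = 0.0909.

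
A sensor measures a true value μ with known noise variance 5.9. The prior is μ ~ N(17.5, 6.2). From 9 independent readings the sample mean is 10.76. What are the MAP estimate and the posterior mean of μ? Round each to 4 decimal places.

Posterior for μ is Normal. Precision-weighted mean: (1/6.2·17.5 + 9/5.9·10.76) / (1/6.2 + 9/5.9) = 11.4045.
A Normal posterior is symmetric, so mode = mean.

MAP estimate = 11.4045, posterior mean = 11.4045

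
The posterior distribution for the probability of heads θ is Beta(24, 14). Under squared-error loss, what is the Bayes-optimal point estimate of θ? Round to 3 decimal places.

0.632

Mode = (24−1)/(24+14−2) = 23/36 = 0.639.
Mean = 24/(24+14) = 24/38 = 0.632.
Squared-error loss ⇒ the optimal estimator is the posterior mean.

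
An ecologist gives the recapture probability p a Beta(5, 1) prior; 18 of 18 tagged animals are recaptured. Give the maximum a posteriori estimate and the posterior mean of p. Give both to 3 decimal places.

Posterior: Beta(5+18, 1+0) = Beta(23, 1).
Since β = 1 ≤ 1 and α > 1, the Beta density is monotone increasing on [0,1]; the mode is at 1.
Mean = 23/(23+1) = 0.958.
Left-skewed posterior ⇒ mean < mode.

MAP: 1.000. Posterior mean: 0.958.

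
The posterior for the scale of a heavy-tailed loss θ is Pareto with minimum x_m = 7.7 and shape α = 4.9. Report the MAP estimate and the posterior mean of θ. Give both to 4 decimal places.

The Pareto density is strictly decreasing on [x_m, ∞), so the mode is x_m = 7.7000.
Mean = α·x_m/(α−1) = 4.9·7.7/3.9 = 9.6744.

θ_MAP = 7.7000, E[θ|data] = 9.6744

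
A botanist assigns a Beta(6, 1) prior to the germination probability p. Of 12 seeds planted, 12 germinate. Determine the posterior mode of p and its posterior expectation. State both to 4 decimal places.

p_MAP = 1.0000, E[p|data] = 0.9474

Posterior: Beta(6+12, 1+0) = Beta(18, 1).
Since β = 1 ≤ 1 and α > 1, the Beta density is monotone increasing on [0,1]; the mode is at 1.
Mean = 18/(18+1) = 0.9474.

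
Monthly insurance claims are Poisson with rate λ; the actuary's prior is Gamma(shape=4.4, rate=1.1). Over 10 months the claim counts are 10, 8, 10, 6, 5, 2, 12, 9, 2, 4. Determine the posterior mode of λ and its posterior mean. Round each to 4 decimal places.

MAP = 6.4324; posterior mean = 6.5225

Σ counts = 68. Posterior: Gamma(shape = 4.4+68 = 72.4, rate = 1.1+10 = 11.1).
Mode = (α−1)/β = 71.4/11.1 = 6.4324.
Mean = α/β = 72.4/11.1 = 6.5225.
The posterior is right-skewed, so the mean exceeds the mode.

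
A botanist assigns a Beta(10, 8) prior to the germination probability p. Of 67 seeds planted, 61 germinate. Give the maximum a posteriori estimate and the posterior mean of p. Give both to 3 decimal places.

p_MAP = 0.843, E[p|data] = 0.835

Posterior: Beta(10+61, 8+6) = Beta(71, 14).
Mode = (71−1)/(71+14−2) = 70/83 = 0.843.
Mean = 71/(71+14) = 71/85 = 0.835.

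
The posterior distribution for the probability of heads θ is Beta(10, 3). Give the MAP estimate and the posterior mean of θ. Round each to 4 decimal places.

Mode = (10−1)/(10+3−2) = 9/11 = 0.8182.
Mean = 10/(10+3) = 10/13 = 0.7692.

MAP: 0.8182. Posterior mean: 0.7692.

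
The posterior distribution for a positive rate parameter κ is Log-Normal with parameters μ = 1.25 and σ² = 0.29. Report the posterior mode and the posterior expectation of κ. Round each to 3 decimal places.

Mode = exp(μ − σ²) = exp(0.96) = 2.612.
Mean = exp(μ + σ²/2) = exp(1.395) = 4.035.
The mean is pulled above the mode by the posterior's right skew.

posterior mode = 2.612, posterior expectation = 4.035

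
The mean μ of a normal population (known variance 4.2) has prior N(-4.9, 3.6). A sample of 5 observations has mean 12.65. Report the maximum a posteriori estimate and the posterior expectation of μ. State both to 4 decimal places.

MAP = 9.3297; posterior mean = 9.3297

Posterior for μ is Normal. Precision-weighted mean: (1/3.6·-4.9 + 5/4.2·12.65) / (1/3.6 + 5/4.2) = 9.3297.
A Normal posterior is symmetric, so mode = mean.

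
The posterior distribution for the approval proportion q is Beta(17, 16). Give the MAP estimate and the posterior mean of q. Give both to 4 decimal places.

Mode = (17−1)/(17+16−2) = 16/31 = 0.5161.
Mean = 17/(17+16) = 17/33 = 0.5152.
Mode > mean: the posterior has a left tail.

q_MAP = 0.5161, E[q|data] = 0.5152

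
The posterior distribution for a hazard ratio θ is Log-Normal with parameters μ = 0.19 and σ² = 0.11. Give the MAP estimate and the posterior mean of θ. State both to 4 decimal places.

Mode = exp(μ − σ²) = exp(0.08) = 1.0833.
Mean = exp(μ + σ²/2) = exp(0.245) = 1.2776.

MAP estimate = 1.0833, posterior mean = 1.2776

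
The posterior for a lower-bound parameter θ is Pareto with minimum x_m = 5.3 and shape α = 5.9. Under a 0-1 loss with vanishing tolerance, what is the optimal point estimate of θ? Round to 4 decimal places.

The Pareto density is strictly decreasing on [x_m, ∞), so the mode is x_m = 5.3000.
Mean = α·x_m/(α−1) = 5.9·5.3/4.9 = 6.3816.
This is the posterior mode — the MAP estimate.

5.3000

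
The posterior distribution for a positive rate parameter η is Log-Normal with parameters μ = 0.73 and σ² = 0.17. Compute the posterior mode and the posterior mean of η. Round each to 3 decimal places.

MAP: 1.751. Posterior mean: 2.259.

Mode = exp(μ − σ²) = exp(0.56) = 1.751.
Mean = exp(μ + σ²/2) = exp(0.815) = 2.259.
The posterior is right-skewed, so the mean exceeds the mode.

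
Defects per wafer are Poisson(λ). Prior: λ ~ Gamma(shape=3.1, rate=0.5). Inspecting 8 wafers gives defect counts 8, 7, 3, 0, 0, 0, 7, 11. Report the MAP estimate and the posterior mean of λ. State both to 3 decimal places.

Σ counts = 36. Posterior: Gamma(shape = 3.1+36 = 39.1, rate = 0.5+8 = 8.5).
Mode = (α−1)/β = 38.1/8.5 = 4.482.
Mean = α/β = 39.1/8.5 = 4.600.
Mean > mode: the posterior has a right tail.

MAP estimate = 4.482, posterior mean = 4.600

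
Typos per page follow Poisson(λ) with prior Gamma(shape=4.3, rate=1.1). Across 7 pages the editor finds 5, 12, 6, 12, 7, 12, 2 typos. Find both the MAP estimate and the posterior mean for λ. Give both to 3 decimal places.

MAP: 7.321. Posterior mean: 7.444.

Σ counts = 56. Posterior: Gamma(shape = 4.3+56 = 60.3, rate = 1.1+7 = 8.1).
Mode = (α−1)/β = 59.3/8.1 = 7.321.
Mean = α/β = 60.3/8.1 = 7.444.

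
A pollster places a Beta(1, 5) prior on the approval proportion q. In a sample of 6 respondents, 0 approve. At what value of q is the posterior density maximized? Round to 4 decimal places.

Posterior: Beta(1+0, 5+6) = Beta(1, 11).
Since α = 1 ≤ 1 and β > 1, the Beta density is monotone decreasing on [0,1]; the mode is at 0.
Mean = 1/(1+11) = 0.0833.
This is the posterior mode — the MAP estimate.

0.0000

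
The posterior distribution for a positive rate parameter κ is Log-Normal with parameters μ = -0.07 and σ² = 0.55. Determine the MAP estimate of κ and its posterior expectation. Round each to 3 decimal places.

Mode = exp(μ − σ²) = exp(-0.62) = 0.538.
Mean = exp(μ + σ²/2) = exp(0.205) = 1.228.

MAP = 0.538; posterior mean = 1.228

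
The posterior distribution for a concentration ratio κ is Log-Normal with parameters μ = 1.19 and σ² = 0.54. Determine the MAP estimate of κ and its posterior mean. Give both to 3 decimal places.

κ_MAP = 1.916, E[κ|data] = 4.306

Mode = exp(μ − σ²) = exp(0.65) = 1.916.
Mean = exp(μ + σ²/2) = exp(1.460) = 4.306.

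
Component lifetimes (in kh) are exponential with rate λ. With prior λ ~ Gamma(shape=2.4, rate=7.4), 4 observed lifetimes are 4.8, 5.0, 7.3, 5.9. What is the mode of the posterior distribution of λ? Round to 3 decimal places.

Σ times = 23.0. Posterior: Gamma(shape = 2.4+4 = 6.4, rate = 7.4+23.0 = 30.4).
Mode = (α−1)/β = 5.4/30.4 = 0.178.
Mean = α/β = 6.4/30.4 = 0.211.
This is the posterior mode — the MAP estimate.

0.178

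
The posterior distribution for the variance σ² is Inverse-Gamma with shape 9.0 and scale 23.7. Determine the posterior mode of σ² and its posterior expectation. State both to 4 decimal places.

Mode = β/(α+1) = 23.7/10.0 = 2.3700.
Mean = β/(α−1) = 23.7/8.0 = 2.9625.
Mean > mode: the posterior has a right tail.

posterior mode = 2.3700, posterior expectation = 2.9625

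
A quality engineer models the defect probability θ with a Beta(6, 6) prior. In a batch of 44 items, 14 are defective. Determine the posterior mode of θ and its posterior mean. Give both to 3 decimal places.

Posterior: Beta(6+14, 6+30) = Beta(20, 36).
Mode = (20−1)/(20+36−2) = 19/54 = 0.352.
Mean = 20/(20+36) = 20/56 = 0.357.
Mean > mode: the posterior has a right tail.

MAP: 0.352. Posterior mean: 0.357.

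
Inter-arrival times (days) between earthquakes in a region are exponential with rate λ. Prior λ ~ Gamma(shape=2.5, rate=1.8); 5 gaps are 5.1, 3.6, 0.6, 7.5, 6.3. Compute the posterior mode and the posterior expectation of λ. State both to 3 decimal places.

Σ times = 23.1. Posterior: Gamma(shape = 2.5+5 = 7.5, rate = 1.8+23.1 = 24.9).
Mode = (α−1)/β = 6.5/24.9 = 0.261.
Mean = α/β = 7.5/24.9 = 0.301.

MAP: 0.261. Posterior mean: 0.301.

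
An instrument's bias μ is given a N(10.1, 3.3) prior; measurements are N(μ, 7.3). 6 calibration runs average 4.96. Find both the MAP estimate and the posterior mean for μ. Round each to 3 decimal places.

MAP = 6.345, posterior mean = 6.345

Posterior for μ is Normal. Precision-weighted mean: (1/3.3·10.1 + 6/7.3·4.96) / (1/3.3 + 6/7.3) = 6.345.
A Normal posterior is symmetric, so mode = mean.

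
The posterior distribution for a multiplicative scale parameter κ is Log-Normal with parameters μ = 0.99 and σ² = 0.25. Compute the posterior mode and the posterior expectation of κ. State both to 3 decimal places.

Mode = exp(μ − σ²) = exp(0.74) = 2.096.
Mean = exp(μ + σ²/2) = exp(1.115) = 3.050.

MAP = 2.096; posterior mean = 3.050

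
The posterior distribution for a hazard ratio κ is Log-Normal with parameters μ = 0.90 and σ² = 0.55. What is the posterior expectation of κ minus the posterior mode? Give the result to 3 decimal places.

Mode = exp(μ − σ²) = exp(0.35) = 1.419.
Mean = exp(μ + σ²/2) = exp(1.175) = 3.238.
Difference = 3.238 − 1.419 = 1.819.
Mean > mode: the posterior has a right tail.

1.819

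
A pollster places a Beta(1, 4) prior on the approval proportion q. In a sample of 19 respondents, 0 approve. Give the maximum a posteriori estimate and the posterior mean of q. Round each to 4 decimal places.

q_MAP = 0.0000, E[q|data] = 0.0417

Posterior: Beta(1+0, 4+19) = Beta(1, 23).
Since α = 1 ≤ 1 and β > 1, the Beta density is monotone decreasing on [0,1]; the mode is at 0.
Mean = 1/(1+23) = 0.0417.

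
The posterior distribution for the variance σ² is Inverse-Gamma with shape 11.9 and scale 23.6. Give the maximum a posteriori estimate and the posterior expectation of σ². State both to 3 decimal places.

Mode = β/(α+1) = 23.6/12.9 = 1.829.
Mean = β/(α−1) = 23.6/10.9 = 2.165.

maximum a posteriori estimate = 1.829, posterior expectation = 2.165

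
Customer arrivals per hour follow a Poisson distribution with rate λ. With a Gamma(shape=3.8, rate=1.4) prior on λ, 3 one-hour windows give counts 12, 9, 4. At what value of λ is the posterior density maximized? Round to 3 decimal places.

Σ counts = 25. Posterior: Gamma(shape = 3.8+25 = 28.8, rate = 1.4+3 = 4.4).
Mode = (α−1)/β = 27.8/4.4 = 6.318.
Mean = α/β = 28.8/4.4 = 6.545.
This is the posterior mode — the MAP estimate.

6.318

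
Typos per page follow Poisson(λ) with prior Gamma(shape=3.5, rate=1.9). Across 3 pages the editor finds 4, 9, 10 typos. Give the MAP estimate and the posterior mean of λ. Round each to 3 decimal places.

MAP = 5.204, posterior mean = 5.408

Σ counts = 23. Posterior: Gamma(shape = 3.5+23 = 26.5, rate = 1.9+3 = 4.9).
Mode = (α−1)/β = 25.5/4.9 = 5.204.
Mean = α/β = 26.5/4.9 = 5.408.
Mean > mode: the posterior has a right tail.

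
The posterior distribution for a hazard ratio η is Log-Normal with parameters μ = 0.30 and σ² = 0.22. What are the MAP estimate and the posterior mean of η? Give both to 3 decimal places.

Mode = exp(μ − σ²) = exp(0.08) = 1.083.
Mean = exp(μ + σ²/2) = exp(0.410) = 1.507.

MAP estimate = 1.083, posterior mean = 1.507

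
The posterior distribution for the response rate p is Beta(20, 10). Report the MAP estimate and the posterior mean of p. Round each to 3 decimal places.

p_MAP = 0.679, E[p|data] = 0.667

Mode = (20−1)/(20+10−2) = 19/28 = 0.679.
Mean = 20/(20+10) = 20/30 = 0.667.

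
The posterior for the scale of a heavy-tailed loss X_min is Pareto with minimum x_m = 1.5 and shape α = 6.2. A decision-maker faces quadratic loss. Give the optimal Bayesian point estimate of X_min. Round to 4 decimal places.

1.7885

The Pareto density is strictly decreasing on [x_m, ∞), so the mode is x_m = 1.5000.
Mean = α·x_m/(α−1) = 6.2·1.5/5.2 = 1.7885.
Quadratic loss ⇒ the optimal estimator is the posterior mean.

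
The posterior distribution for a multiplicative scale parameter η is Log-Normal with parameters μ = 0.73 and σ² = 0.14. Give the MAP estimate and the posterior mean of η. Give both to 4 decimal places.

Mode = exp(μ − σ²) = exp(0.59) = 1.8040.
Mean = exp(μ + σ²/2) = exp(0.800) = 2.2255.

MAP estimate = 1.8040, posterior mean = 2.2255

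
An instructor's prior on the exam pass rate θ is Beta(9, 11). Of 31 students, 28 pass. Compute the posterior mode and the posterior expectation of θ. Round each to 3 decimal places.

Posterior: Beta(9+28, 11+3) = Beta(37, 14).
Mode = (37−1)/(37+14−2) = 36/49 = 0.735.
Mean = 37/(37+14) = 37/51 = 0.725.
The posterior is left-skewed, so the mode exceeds the mean.

posterior mode = 0.735, posterior expectation = 0.725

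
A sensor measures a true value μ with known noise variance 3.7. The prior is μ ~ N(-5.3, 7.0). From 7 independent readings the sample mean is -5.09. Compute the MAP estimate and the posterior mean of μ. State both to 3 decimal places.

MAP estimate = -5.105, posterior mean = -5.105

Posterior for μ is Normal. Precision-weighted mean: (1/7.0·-5.3 + 7/3.7·-5.09) / (1/7.0 + 7/3.7) = -5.105.
A Normal posterior is symmetric, so mode = mean.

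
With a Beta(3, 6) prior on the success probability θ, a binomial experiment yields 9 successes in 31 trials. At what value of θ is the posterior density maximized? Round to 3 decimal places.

Posterior: Beta(3+9, 6+22) = Beta(12, 28).
Mode = (12−1)/(12+28−2) = 11/38 = 0.289.
Mean = 12/(12+28) = 12/40 = 0.300.
This is the posterior mode — the MAP estimate.

0.289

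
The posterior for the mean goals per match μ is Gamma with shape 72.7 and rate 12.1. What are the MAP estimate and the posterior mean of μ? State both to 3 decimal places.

MAP = 5.926, posterior mean = 6.008

Mode = (α−1)/β = 71.7/12.1 = 5.926.
Mean = α/β = 72.7/12.1 = 6.008.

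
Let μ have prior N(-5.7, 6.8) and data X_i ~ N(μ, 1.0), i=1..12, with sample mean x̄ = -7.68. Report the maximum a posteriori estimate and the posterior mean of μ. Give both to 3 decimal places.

Posterior for μ is Normal. Precision-weighted mean: (1/6.8·-5.7 + 12/1.0·-7.68) / (1/6.8 + 12/1.0) = -7.656.
A Normal posterior is symmetric, so mode = mean.

MAP = -7.656; posterior mean = -7.656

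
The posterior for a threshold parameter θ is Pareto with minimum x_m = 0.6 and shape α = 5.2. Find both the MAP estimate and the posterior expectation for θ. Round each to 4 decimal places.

The Pareto density is strictly decreasing on [x_m, ∞), so the mode is x_m = 0.6000.
Mean = α·x_m/(α−1) = 5.2·0.6/4.2 = 0.7429.

MAP = 0.6000; posterior mean = 0.7429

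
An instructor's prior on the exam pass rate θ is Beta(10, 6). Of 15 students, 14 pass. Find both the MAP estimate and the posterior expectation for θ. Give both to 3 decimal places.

Posterior: Beta(10+14, 6+1) = Beta(24, 7).
Mode = (24−1)/(24+7−2) = 23/29 = 0.793.
Mean = 24/(24+7) = 24/31 = 0.774.

MAP: 0.793. Posterior mean: 0.774.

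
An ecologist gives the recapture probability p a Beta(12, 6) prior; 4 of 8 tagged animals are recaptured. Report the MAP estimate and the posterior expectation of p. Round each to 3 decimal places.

MAP estimate = 0.625, posterior expectation = 0.615

Posterior: Beta(12+4, 6+4) = Beta(16, 10).
Mode = (16−1)/(16+10−2) = 15/24 = 0.625.
Mean = 16/(16+10) = 16/26 = 0.615.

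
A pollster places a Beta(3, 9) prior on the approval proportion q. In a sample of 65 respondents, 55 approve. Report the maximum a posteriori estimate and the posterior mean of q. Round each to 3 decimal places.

Posterior: Beta(3+55, 9+10) = Beta(58, 19).
Mode = (58−1)/(58+19−2) = 57/75 = 0.760.
Mean = 58/(58+19) = 58/77 = 0.753.

maximum a posteriori estimate = 0.760, posterior mean = 0.753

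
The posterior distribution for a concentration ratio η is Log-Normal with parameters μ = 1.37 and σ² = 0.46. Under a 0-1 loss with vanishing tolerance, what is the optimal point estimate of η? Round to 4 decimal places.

Mode = exp(μ − σ²) = exp(0.91) = 2.4843.
Mean = exp(μ + σ²/2) = exp(1.600) = 4.9530.
This is the posterior mode — the MAP estimate.

2.4843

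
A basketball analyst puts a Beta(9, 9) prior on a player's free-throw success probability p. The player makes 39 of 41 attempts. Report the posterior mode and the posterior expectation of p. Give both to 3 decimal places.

MAP = 0.825, posterior mean = 0.814

Posterior: Beta(9+39, 9+2) = Beta(48, 11).
Mode = (48−1)/(48+11−2) = 47/57 = 0.825.
Mean = 48/(48+11) = 48/59 = 0.814.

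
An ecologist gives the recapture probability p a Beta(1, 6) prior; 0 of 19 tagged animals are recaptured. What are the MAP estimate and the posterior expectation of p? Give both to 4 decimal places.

Posterior: Beta(1+0, 6+19) = Beta(1, 25).
Since α = 1 ≤ 1 and β > 1, the Beta density is monotone decreasing on [0,1]; the mode is at 0.
Mean = 1/(1+25) = 0.0385.
The mean is pulled above the mode by the posterior's right skew.

MAP = 0.0000; posterior mean = 0.0385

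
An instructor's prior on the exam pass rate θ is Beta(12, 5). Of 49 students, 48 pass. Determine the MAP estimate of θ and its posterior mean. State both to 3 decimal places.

θ_MAP = 0.922, E[θ|data] = 0.909

Posterior: Beta(12+48, 5+1) = Beta(60, 6).
Mode = (60−1)/(60+6−2) = 59/64 = 0.922.
Mean = 60/(60+6) = 60/66 = 0.909.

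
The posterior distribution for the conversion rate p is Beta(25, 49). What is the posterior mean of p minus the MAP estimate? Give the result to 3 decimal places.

0.005

Mode = (25−1)/(25+49−2) = 24/72 = 0.333.
Mean = 25/(25+49) = 25/74 = 0.338.
Difference = 0.338 − 0.333 = 0.005.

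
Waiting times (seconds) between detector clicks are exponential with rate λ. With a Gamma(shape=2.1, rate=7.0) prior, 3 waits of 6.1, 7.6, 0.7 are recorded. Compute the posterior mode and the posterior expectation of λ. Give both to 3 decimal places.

posterior mode = 0.192, posterior expectation = 0.238

Σ times = 14.4. Posterior: Gamma(shape = 2.1+3 = 5.1, rate = 7.0+14.4 = 21.4).
Mode = (α−1)/β = 4.1/21.4 = 0.192.
Mean = α/β = 5.1/21.4 = 0.238.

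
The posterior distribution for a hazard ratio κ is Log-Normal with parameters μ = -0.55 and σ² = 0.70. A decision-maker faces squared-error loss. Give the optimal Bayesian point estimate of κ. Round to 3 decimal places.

0.819

Mode = exp(μ − σ²) = exp(-1.25) = 0.287.
Mean = exp(μ + σ²/2) = exp(-0.200) = 0.819.
Squared-error loss ⇒ the optimal estimator is the posterior mean.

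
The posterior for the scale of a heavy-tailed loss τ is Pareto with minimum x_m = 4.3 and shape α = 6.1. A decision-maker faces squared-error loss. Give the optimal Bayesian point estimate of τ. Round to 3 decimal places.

5.143

The Pareto density is strictly decreasing on [x_m, ∞), so the mode is x_m = 4.300.
Mean = α·x_m/(α−1) = 6.1·4.3/5.1 = 5.143.
Squared-error loss ⇒ the optimal estimator is the posterior mean.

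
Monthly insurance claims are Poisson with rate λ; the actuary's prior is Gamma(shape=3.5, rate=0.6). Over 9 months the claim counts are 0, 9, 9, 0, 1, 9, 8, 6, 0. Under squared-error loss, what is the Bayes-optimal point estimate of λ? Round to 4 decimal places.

Σ counts = 42. Posterior: Gamma(shape = 3.5+42 = 45.5, rate = 0.6+9 = 9.6).
Mode = (α−1)/β = 44.5/9.6 = 4.6354.
Mean = α/β = 45.5/9.6 = 4.7396.
Squared-error loss ⇒ the optimal estimator is the posterior mean.

4.7396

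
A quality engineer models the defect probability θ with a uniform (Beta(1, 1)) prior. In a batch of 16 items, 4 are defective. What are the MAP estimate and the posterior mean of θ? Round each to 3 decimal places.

MAP estimate = 0.250, posterior mean = 0.278

Posterior: Beta(1+4, 1+12) = Beta(5, 13).
Mode = (5−1)/(5+13−2) = 4/16 = 0.250.
With a flat prior the MAP equals the MLE, 4/16.
Mean = 5/(5+13) = 5/18 = 0.278.
The mean is pulled above the mode by the posterior's right skew.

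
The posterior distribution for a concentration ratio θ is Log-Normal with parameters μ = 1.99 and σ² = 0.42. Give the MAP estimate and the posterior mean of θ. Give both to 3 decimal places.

MAP estimate = 4.807, posterior mean = 9.025

Mode = exp(μ − σ²) = exp(1.57) = 4.807.
Mean = exp(μ + σ²/2) = exp(2.200) = 9.025.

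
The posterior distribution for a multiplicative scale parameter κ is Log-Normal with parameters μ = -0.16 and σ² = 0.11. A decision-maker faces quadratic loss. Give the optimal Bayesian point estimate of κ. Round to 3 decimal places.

0.900

Mode = exp(μ − σ²) = exp(-0.27) = 0.763.
Mean = exp(μ + σ²/2) = exp(-0.105) = 0.900.
Quadratic loss ⇒ the optimal estimator is the posterior mean.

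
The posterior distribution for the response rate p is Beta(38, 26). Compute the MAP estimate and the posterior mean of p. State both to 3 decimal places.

p_MAP = 0.597, E[p|data] = 0.594

Mode = (38−1)/(38+26−2) = 37/62 = 0.597.
Mean = 38/(38+26) = 38/64 = 0.594.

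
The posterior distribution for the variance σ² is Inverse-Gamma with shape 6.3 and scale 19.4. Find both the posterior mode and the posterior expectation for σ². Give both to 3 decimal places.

MAP = 2.658; posterior mean = 3.660

Mode = β/(α+1) = 19.4/7.3 = 2.658.
Mean = β/(α−1) = 19.4/5.3 = 3.660.
The mean is pulled above the mode by the posterior's right skew.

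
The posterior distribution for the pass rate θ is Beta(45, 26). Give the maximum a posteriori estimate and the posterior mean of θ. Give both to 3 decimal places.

Mode = (45−1)/(45+26−2) = 44/69 = 0.638.
Mean = 45/(45+26) = 45/71 = 0.634.

maximum a posteriori estimate = 0.638, posterior mean = 0.634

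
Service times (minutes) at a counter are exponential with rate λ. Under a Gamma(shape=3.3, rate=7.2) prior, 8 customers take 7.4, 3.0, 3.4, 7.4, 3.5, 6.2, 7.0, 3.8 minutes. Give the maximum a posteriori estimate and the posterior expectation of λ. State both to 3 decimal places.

Σ times = 41.7. Posterior: Gamma(shape = 3.3+8 = 11.3, rate = 7.2+41.7 = 48.9).
Mode = (α−1)/β = 10.3/48.9 = 0.211.
Mean = α/β = 11.3/48.9 = 0.231.

MAP = 0.211; posterior mean = 0.231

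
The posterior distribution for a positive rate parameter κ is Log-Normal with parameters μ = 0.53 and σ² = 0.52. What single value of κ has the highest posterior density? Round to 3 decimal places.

Mode = exp(μ − σ²) = exp(0.01) = 1.010.
Mean = exp(μ + σ²/2) = exp(0.790) = 2.203.
This is the posterior mode — the MAP estimate.

1.010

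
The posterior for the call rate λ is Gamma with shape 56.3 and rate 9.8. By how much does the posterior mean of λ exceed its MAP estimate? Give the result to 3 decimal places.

Mode = (α−1)/β = 55.3/9.8 = 5.643.
Mean = α/β = 56.3/9.8 = 5.745.
Difference = 5.745 − 5.643 = 0.102.

0.102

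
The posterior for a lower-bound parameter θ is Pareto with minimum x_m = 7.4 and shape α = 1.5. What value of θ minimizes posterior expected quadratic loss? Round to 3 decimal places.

The Pareto density is strictly decreasing on [x_m, ∞), so the mode is x_m = 7.400.
Mean = α·x_m/(α−1) = 1.5·7.4/0.5 = 22.200.
Quadratic loss ⇒ the optimal estimator is the posterior mean.

22.200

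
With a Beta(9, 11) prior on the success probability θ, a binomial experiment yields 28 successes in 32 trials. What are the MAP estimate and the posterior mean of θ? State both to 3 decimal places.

Posterior: Beta(9+28, 11+4) = Beta(37, 15).
Mode = (37−1)/(37+15−2) = 36/50 = 0.720.
Mean = 37/(37+15) = 37/52 = 0.712.
The posterior is left-skewed, so the mode exceeds the mean.

MAP estimate = 0.720, posterior mean = 0.712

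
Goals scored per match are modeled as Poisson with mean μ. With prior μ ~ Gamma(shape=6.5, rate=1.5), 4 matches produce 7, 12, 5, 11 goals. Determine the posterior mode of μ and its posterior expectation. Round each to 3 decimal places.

Σ counts = 35. Posterior: Gamma(shape = 6.5+35 = 41.5, rate = 1.5+4 = 5.5).
Mode = (α−1)/β = 40.5/5.5 = 7.364.
Mean = α/β = 41.5/5.5 = 7.545.

posterior mode = 7.364, posterior expectation = 7.545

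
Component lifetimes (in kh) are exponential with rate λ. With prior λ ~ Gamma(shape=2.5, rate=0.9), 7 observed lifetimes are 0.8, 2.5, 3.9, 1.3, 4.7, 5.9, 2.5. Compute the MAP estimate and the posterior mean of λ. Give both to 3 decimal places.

Σ times = 21.6. Posterior: Gamma(shape = 2.5+7 = 9.5, rate = 0.9+21.6 = 22.5).
Mode = (α−1)/β = 8.5/22.5 = 0.378.
Mean = α/β = 9.5/22.5 = 0.422.

MAP estimate = 0.378, posterior mean = 0.422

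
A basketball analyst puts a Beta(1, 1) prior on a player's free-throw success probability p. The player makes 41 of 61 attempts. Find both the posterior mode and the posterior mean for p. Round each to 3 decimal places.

Posterior: Beta(1+41, 1+20) = Beta(42, 21).
Mode = (42−1)/(42+21−2) = 41/61 = 0.672.
With a flat prior the MAP equals the MLE, 41/61.
Mean = 42/(42+21) = 42/63 = 0.667.
The mean is pulled below the mode by the posterior's left skew.

p_MAP = 0.672, E[p|data] = 0.667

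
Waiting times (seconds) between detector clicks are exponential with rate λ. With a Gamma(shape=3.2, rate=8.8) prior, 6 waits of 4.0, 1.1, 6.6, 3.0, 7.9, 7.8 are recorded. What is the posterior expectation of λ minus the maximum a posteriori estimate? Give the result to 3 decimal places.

Σ times = 30.4. Posterior: Gamma(shape = 3.2+6 = 9.2, rate = 8.8+30.4 = 39.2).
Mode = (α−1)/β = 8.2/39.2 = 0.209.
Mean = α/β = 9.2/39.2 = 0.235.
Difference = 0.235 − 0.209 = 0.026.
The posterior is right-skewed, so the mean exceeds the mode.

0.026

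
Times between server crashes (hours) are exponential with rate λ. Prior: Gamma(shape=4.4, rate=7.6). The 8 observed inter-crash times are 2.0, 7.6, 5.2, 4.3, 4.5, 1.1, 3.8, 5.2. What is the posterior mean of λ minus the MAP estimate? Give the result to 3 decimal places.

Σ times = 33.7. Posterior: Gamma(shape = 4.4+8 = 12.4, rate = 7.6+33.7 = 41.3).
Mode = (α−1)/β = 11.4/41.3 = 0.276.
Mean = α/β = 12.4/41.3 = 0.300.
Difference = 0.300 − 0.276 = 0.024.
The mean is pulled above the mode by the posterior's right skew.

0.024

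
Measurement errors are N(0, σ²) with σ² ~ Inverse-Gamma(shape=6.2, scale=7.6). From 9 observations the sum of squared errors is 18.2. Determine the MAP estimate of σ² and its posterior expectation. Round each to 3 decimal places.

MAP = 1.427, posterior mean = 1.722

Posterior: Inverse-Gamma(shape = 6.2+9/2 = 10.7, scale = 7.6+18.2/2 = 16.7).
Mode = β/(α+1) = 16.7/11.7 = 1.427.
Mean = β/(α−1) = 16.7/9.7 = 1.722.
The posterior is right-skewed, so the mean exceeds the mode.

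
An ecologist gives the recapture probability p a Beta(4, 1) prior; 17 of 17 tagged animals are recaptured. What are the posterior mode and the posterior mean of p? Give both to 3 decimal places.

Posterior: Beta(4+17, 1+0) = Beta(21, 1).
Since β = 1 ≤ 1 and α > 1, the Beta density is monotone increasing on [0,1]; the mode is at 1.
Mean = 21/(21+1) = 0.955.
Mode > mean: the posterior has a left tail.

posterior mode = 1.000, posterior mean = 0.955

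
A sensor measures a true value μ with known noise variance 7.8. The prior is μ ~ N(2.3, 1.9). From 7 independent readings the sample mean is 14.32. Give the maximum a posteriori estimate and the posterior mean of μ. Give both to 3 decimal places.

MAP: 9.877. Posterior mean: 9.877.

Posterior for μ is Normal. Precision-weighted mean: (1/1.9·2.3 + 7/7.8·14.32) / (1/1.9 + 7/7.8) = 9.877.
A Normal posterior is symmetric, so mode = mean.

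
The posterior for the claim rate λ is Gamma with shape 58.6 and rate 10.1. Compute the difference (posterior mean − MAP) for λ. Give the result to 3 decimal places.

Mode = (α−1)/β = 57.6/10.1 = 5.703.
Mean = α/β = 58.6/10.1 = 5.802.
Difference = 5.802 − 5.703 = 0.099.

0.099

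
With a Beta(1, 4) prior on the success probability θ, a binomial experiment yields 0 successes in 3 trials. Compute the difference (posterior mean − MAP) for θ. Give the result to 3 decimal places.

Posterior: Beta(1+0, 4+3) = Beta(1, 7).
Since α = 1 ≤ 1 and β > 1, the Beta density is monotone decreasing on [0,1]; the mode is at 0.
Mean = 1/(1+7) = 0.125.
Difference = 0.125 − 0.000 = 0.125.

0.125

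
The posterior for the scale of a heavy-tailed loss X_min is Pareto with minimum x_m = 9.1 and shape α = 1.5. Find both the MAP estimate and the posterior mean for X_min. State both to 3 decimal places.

X_min_MAP = 9.100, E[X_min|data] = 27.300

The Pareto density is strictly decreasing on [x_m, ∞), so the mode is x_m = 9.100.
Mean = α·x_m/(α−1) = 1.5·9.1/0.5 = 27.300.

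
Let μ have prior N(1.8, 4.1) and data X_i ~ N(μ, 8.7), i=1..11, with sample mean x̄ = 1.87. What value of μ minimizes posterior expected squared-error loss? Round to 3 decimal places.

Posterior for μ is Normal. Precision-weighted mean: (1/4.1·1.8 + 11/8.7·1.87) / (1/4.1 + 11/8.7) = 1.859.
A Normal posterior is symmetric, so mode = mean.
Squared-error loss ⇒ the optimal estimator is the posterior mean.

1.859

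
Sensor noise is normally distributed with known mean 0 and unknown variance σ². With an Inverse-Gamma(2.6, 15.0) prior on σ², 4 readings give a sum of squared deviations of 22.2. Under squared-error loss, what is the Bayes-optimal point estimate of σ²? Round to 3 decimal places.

Posterior: Inverse-Gamma(shape = 2.6+4/2 = 4.6, scale = 15.0+22.2/2 = 26.1).
Mode = β/(α+1) = 26.1/5.6 = 4.661.
Mean = β/(α−1) = 26.1/3.6 = 7.250.
Squared-error loss ⇒ the optimal estimator is the posterior mean.

7.250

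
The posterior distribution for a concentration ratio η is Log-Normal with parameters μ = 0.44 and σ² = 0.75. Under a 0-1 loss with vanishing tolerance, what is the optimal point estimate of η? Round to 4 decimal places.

0.7334

Mode = exp(μ − σ²) = exp(-0.31) = 0.7334.
Mean = exp(μ + σ²/2) = exp(0.815) = 2.2592.
This is the posterior mode — the MAP estimate.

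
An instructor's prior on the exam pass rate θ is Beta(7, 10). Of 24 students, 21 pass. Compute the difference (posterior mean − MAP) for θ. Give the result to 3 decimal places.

Posterior: Beta(7+21, 10+3) = Beta(28, 13).
Mode = (28−1)/(28+13−2) = 27/39 = 0.692.
Mean = 28/(28+13) = 28/41 = 0.683.
Difference = 0.683 − 0.692 = -0.009.
The mean is pulled below the mode by the posterior's left skew.

-0.009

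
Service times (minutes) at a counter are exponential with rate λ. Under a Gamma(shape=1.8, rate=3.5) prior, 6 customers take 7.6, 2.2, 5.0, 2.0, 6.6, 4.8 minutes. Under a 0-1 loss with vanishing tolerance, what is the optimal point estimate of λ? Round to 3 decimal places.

Σ times = 28.2. Posterior: Gamma(shape = 1.8+6 = 7.8, rate = 3.5+28.2 = 31.7).
Mode = (α−1)/β = 6.8/31.7 = 0.215.
Mean = α/β = 7.8/31.7 = 0.246.
This is the posterior mode — the MAP estimate.

0.215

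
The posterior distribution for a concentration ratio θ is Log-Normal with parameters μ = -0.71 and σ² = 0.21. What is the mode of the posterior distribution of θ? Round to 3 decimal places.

0.399

Mode = exp(μ − σ²) = exp(-0.92) = 0.399.
Mean = exp(μ + σ²/2) = exp(-0.605) = 0.546.
This is the posterior mode — the MAP estimate.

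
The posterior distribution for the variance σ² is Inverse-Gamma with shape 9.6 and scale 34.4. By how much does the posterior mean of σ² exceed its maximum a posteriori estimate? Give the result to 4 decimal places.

Mode = β/(α+1) = 34.4/10.6 = 3.2453.
Mean = β/(α−1) = 34.4/8.6 = 4.0000.
Difference = 4.0000 − 3.2453 = 0.7547.

0.7547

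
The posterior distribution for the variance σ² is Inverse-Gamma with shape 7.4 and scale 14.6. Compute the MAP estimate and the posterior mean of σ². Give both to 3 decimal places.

MAP estimate = 1.738, posterior mean = 2.281

Mode = β/(α+1) = 14.6/8.4 = 1.738.
Mean = β/(α−1) = 14.6/6.4 = 2.281.
Mean > mode: the posterior has a right tail.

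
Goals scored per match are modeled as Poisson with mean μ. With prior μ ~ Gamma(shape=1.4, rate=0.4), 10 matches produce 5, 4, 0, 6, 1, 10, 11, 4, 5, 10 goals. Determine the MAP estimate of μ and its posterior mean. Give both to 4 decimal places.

MAP: 5.4231. Posterior mean: 5.5192.

Σ counts = 56. Posterior: Gamma(shape = 1.4+56 = 57.4, rate = 0.4+10 = 10.4).
Mode = (α−1)/β = 56.4/10.4 = 5.4231.
Mean = α/β = 57.4/10.4 = 5.5192.
Right-skewed posterior ⇒ mode < mean.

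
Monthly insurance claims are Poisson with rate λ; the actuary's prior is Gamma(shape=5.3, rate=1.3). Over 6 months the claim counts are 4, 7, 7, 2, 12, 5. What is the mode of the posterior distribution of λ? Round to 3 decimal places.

5.658

Σ counts = 37. Posterior: Gamma(shape = 5.3+37 = 42.3, rate = 1.3+6 = 7.3).
Mode = (α−1)/β = 41.3/7.3 = 5.658.
Mean = α/β = 42.3/7.3 = 5.795.
This is the posterior mode — the MAP estimate.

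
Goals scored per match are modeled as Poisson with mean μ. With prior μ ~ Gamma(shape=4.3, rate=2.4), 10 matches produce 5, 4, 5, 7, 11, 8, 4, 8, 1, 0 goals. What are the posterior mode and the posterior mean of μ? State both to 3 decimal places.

Σ counts = 53. Posterior: Gamma(shape = 4.3+53 = 57.3, rate = 2.4+10 = 12.4).
Mode = (α−1)/β = 56.3/12.4 = 4.540.
Mean = α/β = 57.3/12.4 = 4.621.
The mean is pulled above the mode by the posterior's right skew.

MAP: 4.540. Posterior mean: 4.621.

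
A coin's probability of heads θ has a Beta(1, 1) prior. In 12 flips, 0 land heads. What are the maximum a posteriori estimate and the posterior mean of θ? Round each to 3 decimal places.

MAP = 0.000; posterior mean = 0.071

Posterior: Beta(1+0, 1+12) = Beta(1, 13).
Since α = 1 ≤ 1 and β > 1, the Beta density is monotone decreasing on [0,1]; the mode is at 0.
Mean = 1/(1+13) = 0.071.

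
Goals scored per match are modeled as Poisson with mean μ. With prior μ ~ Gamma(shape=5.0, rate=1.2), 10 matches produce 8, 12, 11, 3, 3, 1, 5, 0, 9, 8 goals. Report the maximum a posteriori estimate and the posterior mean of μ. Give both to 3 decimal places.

μ_MAP = 5.714, E[μ|data] = 5.804

Σ counts = 60. Posterior: Gamma(shape = 5.0+60 = 65.0, rate = 1.2+10 = 11.2).
Mode = (α−1)/β = 64.0/11.2 = 5.714.
Mean = α/β = 65.0/11.2 = 5.804.
The mean is pulled above the mode by the posterior's right skew.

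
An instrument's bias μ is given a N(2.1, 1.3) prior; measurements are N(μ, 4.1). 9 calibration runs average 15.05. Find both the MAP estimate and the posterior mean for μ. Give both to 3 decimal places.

Posterior for μ is Normal. Precision-weighted mean: (1/1.3·2.1 + 9/4.1·15.05) / (1/1.3 + 9/4.1) = 11.690.
A Normal posterior is symmetric, so mode = mean.

MAP = 11.690, posterior mean = 11.690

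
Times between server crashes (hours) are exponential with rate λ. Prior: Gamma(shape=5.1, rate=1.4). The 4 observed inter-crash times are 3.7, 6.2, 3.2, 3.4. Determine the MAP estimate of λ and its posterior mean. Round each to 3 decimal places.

MAP = 0.453, posterior mean = 0.508

Σ times = 16.5. Posterior: Gamma(shape = 5.1+4 = 9.1, rate = 1.4+16.5 = 17.9).
Mode = (α−1)/β = 8.1/17.9 = 0.453.
Mean = α/β = 9.1/17.9 = 0.508.
The mean is pulled above the mode by the posterior's right skew.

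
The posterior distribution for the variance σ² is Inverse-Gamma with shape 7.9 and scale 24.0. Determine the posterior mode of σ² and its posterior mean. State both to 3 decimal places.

Mode = β/(α+1) = 24.0/8.9 = 2.697.
Mean = β/(α−1) = 24.0/6.9 = 3.478.
Right-skewed posterior ⇒ mode < mean.

MAP = 2.697; posterior mean = 3.478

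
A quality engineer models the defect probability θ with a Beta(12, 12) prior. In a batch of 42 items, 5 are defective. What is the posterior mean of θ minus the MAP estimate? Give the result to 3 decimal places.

0.008

Posterior: Beta(12+5, 12+37) = Beta(17, 49).
Mode = (17−1)/(17+49−2) = 16/64 = 0.250.
Mean = 17/(17+49) = 17/66 = 0.258.
Difference = 0.258 − 0.250 = 0.008.
Mean > mode: the posterior has a right tail.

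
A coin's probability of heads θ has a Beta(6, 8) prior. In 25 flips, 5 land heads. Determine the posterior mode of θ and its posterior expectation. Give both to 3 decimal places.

Posterior: Beta(6+5, 8+20) = Beta(11, 28).
Mode = (11−1)/(11+28−2) = 10/37 = 0.270.
Mean = 11/(11+28) = 11/39 = 0.282.
Right-skewed posterior ⇒ mode < mean.

posterior mode = 0.270, posterior expectation = 0.282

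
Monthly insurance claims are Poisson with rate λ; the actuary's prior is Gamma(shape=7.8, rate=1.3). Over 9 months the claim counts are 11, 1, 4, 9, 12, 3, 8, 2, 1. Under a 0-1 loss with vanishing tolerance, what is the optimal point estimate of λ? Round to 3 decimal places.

5.612

Σ counts = 51. Posterior: Gamma(shape = 7.8+51 = 58.8, rate = 1.3+9 = 10.3).
Mode = (α−1)/β = 57.8/10.3 = 5.612.
Mean = α/β = 58.8/10.3 = 5.709.
This is the posterior mode — the MAP estimate.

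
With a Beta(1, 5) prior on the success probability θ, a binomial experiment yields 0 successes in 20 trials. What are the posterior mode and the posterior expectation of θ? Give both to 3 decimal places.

Posterior: Beta(1+0, 5+20) = Beta(1, 25).
Since α = 1 ≤ 1 and β > 1, the Beta density is monotone decreasing on [0,1]; the mode is at 0.
Mean = 1/(1+25) = 0.038.
Mean > mode: the posterior has a right tail.

posterior mode = 0.000, posterior expectation = 0.038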